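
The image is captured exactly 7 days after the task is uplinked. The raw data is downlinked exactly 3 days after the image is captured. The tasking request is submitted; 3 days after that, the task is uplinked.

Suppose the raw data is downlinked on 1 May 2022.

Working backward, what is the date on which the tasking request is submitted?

18 April 2022

The raw data is downlinked: May 1, 2022.
The image is captured: May 1, 2022 − 3 days = Apr 28, 2022.
The task is uplinked: Apr 28, 2022 − 7 days = Apr 21, 2022.
The tasking request is submitted: Apr 21, 2022 − 3 days = Apr 18, 2022.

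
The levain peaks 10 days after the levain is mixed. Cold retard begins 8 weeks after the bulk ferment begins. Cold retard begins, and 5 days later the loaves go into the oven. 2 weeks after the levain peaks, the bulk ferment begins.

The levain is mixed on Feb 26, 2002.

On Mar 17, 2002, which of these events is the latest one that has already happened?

The levain peaks

The levain is mixed: Feb 26, 2002.
The levain peaks: Feb 26, 2002 + 10 days = Mar 8, 2002.
The bulk ferment begins: Mar 8, 2002 + 2 weeks = Mar 22, 2002.
Cold retard begins: Mar 22, 2002 + 8 weeks = May 17, 2002.
The loaves go into the oven: May 17, 2002 + 5 days = May 22, 2002.
Mar 17, 2002 falls between when the levain peaks (Mar 8, 2002) and when the bulk ferment begins (Mar 22, 2002).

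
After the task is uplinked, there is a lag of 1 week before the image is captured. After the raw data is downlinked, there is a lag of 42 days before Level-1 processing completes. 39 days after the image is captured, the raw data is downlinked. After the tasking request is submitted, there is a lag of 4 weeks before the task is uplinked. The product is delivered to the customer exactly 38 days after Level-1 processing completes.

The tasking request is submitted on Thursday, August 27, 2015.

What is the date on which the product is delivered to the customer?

Thursday, January 28, 2016

The tasking request is submitted: Aug 27, 2015.
The task is uplinked: Aug 27, 2015 + 4 weeks = Sep 24, 2015.
The image is captured: Sep 24, 2015 + 1 week = Oct 1, 2015.
The raw data is downlinked: Oct 1, 2015 + 39 days = Nov 9, 2015.
Level-1 processing completes: Nov 9, 2015 + 42 days = Dec 21, 2015.
The product is delivered to the customer: Dec 21, 2015 + 38 days = Jan 28, 2016.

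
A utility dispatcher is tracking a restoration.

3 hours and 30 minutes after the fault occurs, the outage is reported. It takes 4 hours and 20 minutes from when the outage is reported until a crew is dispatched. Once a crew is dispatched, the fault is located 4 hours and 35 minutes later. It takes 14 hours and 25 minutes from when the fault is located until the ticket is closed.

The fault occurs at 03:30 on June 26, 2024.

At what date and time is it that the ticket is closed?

The fault occurs: 03:30 Jun 26, 2024.
The outage is reported: 03:30 Jun 26, 2024 + 3h30m = 07:00 Jun 26, 2024.
A crew is dispatched: 07:00 Jun 26, 2024 + 4h20m = 11:20 Jun 26, 2024.
The fault is located: 11:20 Jun 26, 2024 + 4h35m = 15:55 Jun 26, 2024.
The ticket is closed: 15:55 Jun 26, 2024 + 14h25m = 06:20 Jun 27, 2024.

06:20 on June 27, 2024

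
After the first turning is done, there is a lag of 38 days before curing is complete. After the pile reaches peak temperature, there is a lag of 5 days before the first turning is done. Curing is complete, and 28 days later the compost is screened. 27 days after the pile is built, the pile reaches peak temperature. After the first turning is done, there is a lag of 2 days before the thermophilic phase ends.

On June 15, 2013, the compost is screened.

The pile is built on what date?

March 9, 2013

The compost is screened: Jun 15, 2013.
Curing is complete: Jun 15, 2013 − 28 days = May 18, 2013.
The first turning is done: May 18, 2013 − 38 days = Apr 10, 2013.
The pile reaches peak temperature: Apr 10, 2013 − 5 days = Apr 5, 2013.
The pile is built: Apr 5, 2013 − 27 days = Mar 9, 2013.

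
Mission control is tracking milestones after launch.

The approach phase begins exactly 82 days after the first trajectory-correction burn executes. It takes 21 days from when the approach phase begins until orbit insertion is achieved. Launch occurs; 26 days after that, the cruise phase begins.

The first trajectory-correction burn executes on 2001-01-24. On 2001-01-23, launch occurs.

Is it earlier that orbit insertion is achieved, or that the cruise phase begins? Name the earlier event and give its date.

The first trajectory-correction burn executes: Jan 24, 2001.
The approach phase begins: Jan 24, 2001 + 82 days = Apr 16, 2001.
Orbit insertion is achieved: Apr 16, 2001 + 21 days = May 7, 2001.
Launch occurs: Jan 23, 2001.
The cruise phase begins: Jan 23, 2001 + 26 days = Feb 18, 2001.
Comparing: orbit insertion is achieved on May 7, 2001 vs the cruise phase begins on Feb 18, 2001. Earlier: the cruise phase begins.

The cruise phase begins — 2001-02-18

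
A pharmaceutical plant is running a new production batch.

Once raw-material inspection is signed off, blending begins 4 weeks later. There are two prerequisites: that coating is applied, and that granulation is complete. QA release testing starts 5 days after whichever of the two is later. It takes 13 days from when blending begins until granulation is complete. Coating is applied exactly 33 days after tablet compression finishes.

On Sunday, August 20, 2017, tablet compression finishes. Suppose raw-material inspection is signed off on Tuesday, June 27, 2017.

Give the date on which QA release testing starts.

Wednesday, September 27, 2017

Tablet compression finishes: Aug 20, 2017.
Coating is applied: Aug 20, 2017 + 33 days = Sep 22, 2017.
Raw-material inspection is signed off: Jun 27, 2017.
Blending begins: Jun 27, 2017 + 4 weeks = Jul 25, 2017.
Granulation is complete: Jul 25, 2017 + 13 days = Aug 7, 2017.
Both prerequisites met — coating is applied (Sep 22, 2017), granulation is complete (Aug 7, 2017); the later is Sep 22, 2017.
QA release testing starts: Sep 22, 2017 + 5 days = Sep 27, 2017.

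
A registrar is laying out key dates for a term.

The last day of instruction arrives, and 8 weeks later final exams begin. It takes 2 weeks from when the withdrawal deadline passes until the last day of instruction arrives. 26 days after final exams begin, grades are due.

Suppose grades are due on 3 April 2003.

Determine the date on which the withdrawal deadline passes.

28 December 2002

Grades are due: Apr 3, 2003.
Final exams begin: Apr 3, 2003 − 26 days = Mar 8, 2003.
The last day of instruction arrives: Mar 8, 2003 − 8 weeks = Jan 11, 2003.
The withdrawal deadline passes: Jan 11, 2003 − 2 weeks = Dec 28, 2002.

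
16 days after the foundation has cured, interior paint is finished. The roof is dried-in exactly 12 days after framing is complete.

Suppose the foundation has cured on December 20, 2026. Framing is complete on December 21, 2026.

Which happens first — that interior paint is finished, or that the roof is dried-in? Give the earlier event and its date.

The foundation has cured: Dec 20, 2026.
Interior paint is finished: Dec 20, 2026 + 16 days = Jan 5, 2027.
Framing is complete: Dec 21, 2026.
The roof is dried-in: Dec 21, 2026 + 12 days = Jan 2, 2027.
Comparing: interior paint is finished on Jan 5, 2027 vs the roof is dried-in on Jan 2, 2027. Earlier: the roof is dried-in.

The roof is dried-in — January 2, 2027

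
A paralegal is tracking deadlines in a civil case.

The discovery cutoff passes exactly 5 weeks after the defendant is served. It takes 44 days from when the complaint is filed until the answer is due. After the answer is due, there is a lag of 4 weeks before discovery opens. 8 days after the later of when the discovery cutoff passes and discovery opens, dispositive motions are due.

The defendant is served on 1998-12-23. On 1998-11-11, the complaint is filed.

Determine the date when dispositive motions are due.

The defendant is served: Dec 23, 1998.
The discovery cutoff passes: Dec 23, 1998 + 5 weeks = Jan 27, 1999.
The complaint is filed: Nov 11, 1998.
The answer is due: Nov 11, 1998 + 44 days = Dec 25, 1998.
Discovery opens: Dec 25, 1998 + 4 weeks = Jan 22, 1999.
Both prerequisites met — the discovery cutoff passes (Jan 27, 1999), discovery opens (Jan 22, 1999); the later is Jan 27, 1999.
Dispositive motions are due: Jan 27, 1999 + 8 days = Feb 4, 1999.

1999-02-04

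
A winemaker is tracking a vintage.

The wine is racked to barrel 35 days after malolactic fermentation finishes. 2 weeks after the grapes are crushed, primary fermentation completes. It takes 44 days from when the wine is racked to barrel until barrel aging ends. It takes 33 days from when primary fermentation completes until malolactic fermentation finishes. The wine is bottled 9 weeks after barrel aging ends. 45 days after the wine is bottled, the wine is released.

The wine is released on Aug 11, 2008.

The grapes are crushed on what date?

The wine is released: Aug 11, 2008.
The wine is bottled: Aug 11, 2008 − 45 days = Jun 27, 2008.
Barrel aging ends: Jun 27, 2008 − 9 weeks = Apr 25, 2008.
The wine is racked to barrel: Apr 25, 2008 − 44 days = Mar 12, 2008.
Malolactic fermentation finishes: Mar 12, 2008 − 35 days = Feb 6, 2008.
Primary fermentation completes: Feb 6, 2008 − 33 days = Jan 4, 2008.
The grapes are crushed: Jan 4, 2008 − 2 weeks = Dec 21, 2007.

Dec 21, 2007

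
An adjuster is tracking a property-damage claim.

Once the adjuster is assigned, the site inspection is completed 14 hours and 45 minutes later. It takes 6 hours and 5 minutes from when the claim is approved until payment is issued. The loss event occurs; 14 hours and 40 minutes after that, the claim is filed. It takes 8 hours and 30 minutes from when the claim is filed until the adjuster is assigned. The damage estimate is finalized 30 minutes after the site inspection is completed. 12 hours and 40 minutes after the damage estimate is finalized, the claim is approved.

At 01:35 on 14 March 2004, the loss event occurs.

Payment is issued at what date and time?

The loss event occurs: 01:35 Mar 14, 2004.
The claim is filed: 01:35 Mar 14, 2004 + 14h40m = 16:15 Mar 14, 2004.
The adjuster is assigned: 16:15 Mar 14, 2004 + 8h30m = 00:45 Mar 15, 2004.
The site inspection is completed: 00:45 Mar 15, 2004 + 14h45m = 15:30 Mar 15, 2004.
The damage estimate is finalized: 15:30 Mar 15, 2004 + 30m = 16:00 Mar 15, 2004.
The claim is approved: 16:00 Mar 15, 2004 + 12h40m = 04:40 Mar 16, 2004.
Payment is issued: 04:40 Mar 16, 2004 + 6h05m = 10:45 Mar 16, 2004.

10:45 on 16 March 2004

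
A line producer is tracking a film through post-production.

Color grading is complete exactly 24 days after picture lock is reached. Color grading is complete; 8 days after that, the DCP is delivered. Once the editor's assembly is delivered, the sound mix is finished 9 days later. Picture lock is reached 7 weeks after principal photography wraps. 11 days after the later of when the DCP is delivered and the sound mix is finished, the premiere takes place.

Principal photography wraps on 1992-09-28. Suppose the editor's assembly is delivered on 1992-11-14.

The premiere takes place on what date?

1992-12-29

Principal photography wraps: Sep 28, 1992.
Picture lock is reached: Sep 28, 1992 + 7 weeks = Nov 16, 1992.
Color grading is complete: Nov 16, 1992 + 24 days = Dec 10, 1992.
The DCP is delivered: Dec 10, 1992 + 8 days = Dec 18, 1992.
The editor's assembly is delivered: Nov 14, 1992.
The sound mix is finished: Nov 14, 1992 + 9 days = Nov 23, 1992.
Both prerequisites met — the DCP is delivered (Dec 18, 1992), the sound mix is finished (Nov 23, 1992); the later is Dec 18, 1992.
The premiere takes place: Dec 18, 1992 + 11 days = Dec 29, 1992.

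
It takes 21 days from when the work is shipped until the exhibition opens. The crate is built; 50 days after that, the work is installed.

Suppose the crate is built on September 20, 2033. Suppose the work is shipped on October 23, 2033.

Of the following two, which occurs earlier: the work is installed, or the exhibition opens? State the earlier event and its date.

The crate is built: Sep 20, 2033.
The work is installed: Sep 20, 2033 + 50 days = Nov 9, 2033.
The work is shipped: Oct 23, 2033.
The exhibition opens: Oct 23, 2033 + 21 days = Nov 13, 2033.
Comparing: the work is installed on Nov 9, 2033 vs the exhibition opens on Nov 13, 2033. Earlier: the work is installed.

The work is installed — November 9, 2033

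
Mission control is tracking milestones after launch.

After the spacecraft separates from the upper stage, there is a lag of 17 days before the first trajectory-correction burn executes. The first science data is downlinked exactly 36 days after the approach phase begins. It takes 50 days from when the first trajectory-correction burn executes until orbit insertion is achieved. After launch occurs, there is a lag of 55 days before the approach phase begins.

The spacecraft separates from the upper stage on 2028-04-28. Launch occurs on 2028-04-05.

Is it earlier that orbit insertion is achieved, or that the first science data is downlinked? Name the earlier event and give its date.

Orbit insertion is achieved — 2028-07-04

The spacecraft separates from the upper stage: Apr 28, 2028.
The first trajectory-correction burn executes: Apr 28, 2028 + 17 days = May 15, 2028.
Orbit insertion is achieved: May 15, 2028 + 50 days = Jul 4, 2028.
Launch occurs: Apr 5, 2028.
The approach phase begins: Apr 5, 2028 + 55 days = May 30, 2028.
The first science data is downlinked: May 30, 2028 + 36 days = Jul 5, 2028.
Comparing: orbit insertion is achieved on Jul 4, 2028 vs the first science data is downlinked on Jul 5, 2028. Earlier: orbit insertion is achieved.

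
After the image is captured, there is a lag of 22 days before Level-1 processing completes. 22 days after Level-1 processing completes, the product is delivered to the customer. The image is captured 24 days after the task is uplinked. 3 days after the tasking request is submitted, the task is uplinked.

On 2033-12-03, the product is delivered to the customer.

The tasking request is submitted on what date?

2033-09-23

The product is delivered to the customer: Dec 3, 2033.
Level-1 processing completes: Dec 3, 2033 − 22 days = Nov 11, 2033.
The image is captured: Nov 11, 2033 − 22 days = Oct 20, 2033.
The task is uplinked: Oct 20, 2033 − 24 days = Sep 26, 2033.
The tasking request is submitted: Sep 26, 2033 − 3 days = Sep 23, 2033.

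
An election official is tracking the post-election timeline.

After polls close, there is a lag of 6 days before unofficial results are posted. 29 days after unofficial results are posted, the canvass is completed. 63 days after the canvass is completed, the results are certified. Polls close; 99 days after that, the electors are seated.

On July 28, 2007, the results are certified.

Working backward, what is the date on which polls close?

The results are certified: Jul 28, 2007.
The canvass is completed: Jul 28, 2007 − 63 days = May 26, 2007.
Unofficial results are posted: May 26, 2007 − 29 days = Apr 27, 2007.
Polls close: Apr 27, 2007 − 6 days = Apr 21, 2007.

April 21, 2007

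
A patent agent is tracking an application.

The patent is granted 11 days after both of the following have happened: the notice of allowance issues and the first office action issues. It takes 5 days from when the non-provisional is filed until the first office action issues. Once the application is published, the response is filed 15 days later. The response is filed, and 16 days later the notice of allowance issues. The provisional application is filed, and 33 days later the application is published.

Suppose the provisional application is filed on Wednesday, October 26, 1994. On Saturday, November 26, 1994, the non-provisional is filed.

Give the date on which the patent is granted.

The provisional application is filed: Oct 26, 1994.
The application is published: Oct 26, 1994 + 33 days = Nov 28, 1994.
The response is filed: Nov 28, 1994 + 15 days = Dec 13, 1994.
The notice of allowance issues: Dec 13, 1994 + 16 days = Dec 29, 1994.
The non-provisional is filed: Nov 26, 1994.
The first office action issues: Nov 26, 1994 + 5 days = Dec 1, 1994.
Both prerequisites met — the notice of allowance issues (Dec 29, 1994), the first office action issues (Dec 1, 1994); the later is Dec 29, 1994.
The patent is granted: Dec 29, 1994 + 11 days = Jan 9, 1995.

Monday, January 9, 1995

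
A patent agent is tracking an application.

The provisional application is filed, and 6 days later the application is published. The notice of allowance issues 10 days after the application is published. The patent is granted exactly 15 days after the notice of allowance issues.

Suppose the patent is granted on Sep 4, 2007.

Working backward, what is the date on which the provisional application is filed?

Aug 4, 2007

The patent is granted: Sep 4, 2007.
The notice of allowance issues: Sep 4, 2007 − 15 days = Aug 20, 2007.
The application is published: Aug 20, 2007 − 10 days = Aug 10, 2007.
The provisional application is filed: Aug 10, 2007 − 6 days = Aug 4, 2007.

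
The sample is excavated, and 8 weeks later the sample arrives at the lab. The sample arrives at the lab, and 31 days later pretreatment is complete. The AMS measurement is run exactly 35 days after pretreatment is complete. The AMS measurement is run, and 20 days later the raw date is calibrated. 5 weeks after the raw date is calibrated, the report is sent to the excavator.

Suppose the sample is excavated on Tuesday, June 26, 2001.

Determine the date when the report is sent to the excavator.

Thursday, December 20, 2001

The sample is excavated: Jun 26, 2001.
The sample arrives at the lab: Jun 26, 2001 + 8 weeks = Aug 21, 2001.
Pretreatment is complete: Aug 21, 2001 + 31 days = Sep 21, 2001.
The AMS measurement is run: Sep 21, 2001 + 35 days = Oct 26, 2001.
The raw date is calibrated: Oct 26, 2001 + 20 days = Nov 15, 2001.
The report is sent to the excavator: Nov 15, 2001 + 5 weeks = Dec 20, 2001.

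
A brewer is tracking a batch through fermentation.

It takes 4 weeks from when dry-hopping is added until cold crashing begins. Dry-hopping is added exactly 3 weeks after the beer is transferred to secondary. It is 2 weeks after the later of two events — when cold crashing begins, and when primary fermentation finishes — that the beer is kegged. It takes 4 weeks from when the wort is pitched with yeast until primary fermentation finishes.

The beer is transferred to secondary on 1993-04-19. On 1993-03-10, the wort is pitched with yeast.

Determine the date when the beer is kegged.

The beer is transferred to secondary: Apr 19, 1993.
Dry-hopping is added: Apr 19, 1993 + 3 weeks = May 10, 1993.
Cold crashing begins: May 10, 1993 + 4 weeks = Jun 7, 1993.
The wort is pitched with yeast: Mar 10, 1993.
Primary fermentation finishes: Mar 10, 1993 + 4 weeks = Apr 7, 1993.
Both prerequisites met — cold crashing begins (Jun 7, 1993), primary fermentation finishes (Apr 7, 1993); the later is Jun 7, 1993.
The beer is kegged: Jun 7, 1993 + 2 weeks = Jun 21, 1993.

1993-06-21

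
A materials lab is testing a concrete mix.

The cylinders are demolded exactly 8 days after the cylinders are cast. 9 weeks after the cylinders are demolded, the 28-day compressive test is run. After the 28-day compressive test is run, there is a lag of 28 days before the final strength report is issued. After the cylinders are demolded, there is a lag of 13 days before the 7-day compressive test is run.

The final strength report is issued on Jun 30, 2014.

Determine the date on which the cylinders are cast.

Mar 23, 2014

The final strength report is issued: Jun 30, 2014.
The 28-day compressive test is run: Jun 30, 2014 − 28 days = Jun 2, 2014.
The cylinders are demolded: Jun 2, 2014 − 9 weeks = Mar 31, 2014.
The cylinders are cast: Mar 31, 2014 − 8 days = Mar 23, 2014.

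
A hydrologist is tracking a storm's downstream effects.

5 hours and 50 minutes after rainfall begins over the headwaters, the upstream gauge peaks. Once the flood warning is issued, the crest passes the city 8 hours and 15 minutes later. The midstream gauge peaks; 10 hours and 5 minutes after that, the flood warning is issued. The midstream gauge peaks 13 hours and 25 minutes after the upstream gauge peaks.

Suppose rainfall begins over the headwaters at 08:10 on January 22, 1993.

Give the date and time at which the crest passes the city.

Rainfall begins over the headwaters: 08:10 Jan 22, 1993.
The upstream gauge peaks: 08:10 Jan 22, 1993 + 5h50m = 14:00 Jan 22, 1993.
The midstream gauge peaks: 14:00 Jan 22, 1993 + 13h25m = 03:25 Jan 23, 1993.
The flood warning is issued: 03:25 Jan 23, 1993 + 10h05m = 13:30 Jan 23, 1993.
The crest passes the city: 13:30 Jan 23, 1993 + 8h15m = 21:45 Jan 23, 1993.

21:45 on January 23, 1993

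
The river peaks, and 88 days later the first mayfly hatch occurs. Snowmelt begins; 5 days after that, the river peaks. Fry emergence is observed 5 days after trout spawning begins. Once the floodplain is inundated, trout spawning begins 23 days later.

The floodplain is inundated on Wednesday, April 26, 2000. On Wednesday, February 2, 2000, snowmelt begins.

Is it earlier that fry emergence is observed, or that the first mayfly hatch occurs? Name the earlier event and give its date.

The first mayfly hatch occurs — Friday, May 5, 2000

The floodplain is inundated: Apr 26, 2000.
Trout spawning begins: Apr 26, 2000 + 23 days = May 19, 2000.
Fry emergence is observed: May 19, 2000 + 5 days = May 24, 2000.
Snowmelt begins: Feb 2, 2000.
The river peaks: Feb 2, 2000 + 5 days = Feb 7, 2000.
The first mayfly hatch occurs: Feb 7, 2000 + 88 days = May 5, 2000.
Comparing: fry emergence is observed on May 24, 2000 vs the first mayfly hatch occurs on May 5, 2000. Earlier: the first mayfly hatch occurs.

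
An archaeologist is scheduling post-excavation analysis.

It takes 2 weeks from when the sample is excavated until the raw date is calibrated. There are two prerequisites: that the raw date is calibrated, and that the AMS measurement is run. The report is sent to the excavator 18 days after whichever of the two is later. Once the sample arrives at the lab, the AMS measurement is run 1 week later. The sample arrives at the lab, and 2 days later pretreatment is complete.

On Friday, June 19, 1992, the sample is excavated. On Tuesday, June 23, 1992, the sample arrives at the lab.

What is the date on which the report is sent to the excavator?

Tuesday, July 21, 1992

The sample is excavated: Jun 19, 1992.
The raw date is calibrated: Jun 19, 1992 + 2 weeks = Jul 3, 1992.
The sample arrives at the lab: Jun 23, 1992.
The AMS measurement is run: Jun 23, 1992 + 1 week = Jun 30, 1992.
Both prerequisites met — the raw date is calibrated (Jul 3, 1992), the AMS measurement is run (Jun 30, 1992); the later is Jul 3, 1992.
The report is sent to the excavator: Jul 3, 1992 + 18 days = Jul 21, 1992.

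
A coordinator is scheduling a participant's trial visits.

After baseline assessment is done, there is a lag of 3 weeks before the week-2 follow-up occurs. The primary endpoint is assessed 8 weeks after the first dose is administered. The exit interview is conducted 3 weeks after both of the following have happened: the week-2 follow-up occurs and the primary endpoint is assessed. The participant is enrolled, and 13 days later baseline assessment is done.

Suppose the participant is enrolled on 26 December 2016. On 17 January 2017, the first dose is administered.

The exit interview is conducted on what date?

The participant is enrolled: Dec 26, 2016.
Baseline assessment is done: Dec 26, 2016 + 13 days = Jan 8, 2017.
The week-2 follow-up occurs: Jan 8, 2017 + 3 weeks = Jan 29, 2017.
The first dose is administered: Jan 17, 2017.
The primary endpoint is assessed: Jan 17, 2017 + 8 weeks = Mar 14, 2017.
Both prerequisites met — the week-2 follow-up occurs (Jan 29, 2017), the primary endpoint is assessed (Mar 14, 2017); the later is Mar 14, 2017.
The exit interview is conducted: Mar 14, 2017 + 3 weeks = Apr 4, 2017.

4 April 2017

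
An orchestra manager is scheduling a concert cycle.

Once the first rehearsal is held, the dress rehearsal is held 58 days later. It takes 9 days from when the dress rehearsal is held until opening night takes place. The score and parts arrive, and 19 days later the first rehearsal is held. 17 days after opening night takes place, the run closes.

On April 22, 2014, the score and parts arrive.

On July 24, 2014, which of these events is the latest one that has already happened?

Opening night takes place

The score and parts arrive: Apr 22, 2014.
The first rehearsal is held: Apr 22, 2014 + 19 days = May 11, 2014.
The dress rehearsal is held: May 11, 2014 + 58 days = Jul 8, 2014.
Opening night takes place: Jul 8, 2014 + 9 days = Jul 17, 2014.
The run closes: Jul 17, 2014 + 17 days = Aug 3, 2014.
Jul 24, 2014 falls between when opening night takes place (Jul 17, 2014) and when the run closes (Aug 3, 2014).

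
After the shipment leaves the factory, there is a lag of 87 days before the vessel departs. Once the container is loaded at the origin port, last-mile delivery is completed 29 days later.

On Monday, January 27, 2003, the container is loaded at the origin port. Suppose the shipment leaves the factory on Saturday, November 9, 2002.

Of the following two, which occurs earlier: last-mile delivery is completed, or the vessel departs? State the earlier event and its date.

The vessel departs — Tuesday, February 4, 2003

The container is loaded at the origin port: Jan 27, 2003.
Last-mile delivery is completed: Jan 27, 2003 + 29 days = Feb 25, 2003.
The shipment leaves the factory: Nov 9, 2002.
The vessel departs: Nov 9, 2002 + 87 days = Feb 4, 2003.
Comparing: last-mile delivery is completed on Feb 25, 2003 vs the vessel departs on Feb 4, 2003. Earlier: the vessel departs.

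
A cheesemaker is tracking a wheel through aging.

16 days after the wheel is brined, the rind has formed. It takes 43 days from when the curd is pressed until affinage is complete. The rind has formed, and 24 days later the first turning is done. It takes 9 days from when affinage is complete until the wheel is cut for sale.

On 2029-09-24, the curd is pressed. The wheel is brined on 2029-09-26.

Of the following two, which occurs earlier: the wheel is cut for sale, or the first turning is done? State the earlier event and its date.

The first turning is done — 2029-11-05

The curd is pressed: Sep 24, 2029.
Affinage is complete: Sep 24, 2029 + 43 days = Nov 6, 2029.
The wheel is cut for sale: Nov 6, 2029 + 9 days = Nov 15, 2029.
The wheel is brined: Sep 26, 2029.
The rind has formed: Sep 26, 2029 + 16 days = Oct 12, 2029.
The first turning is done: Oct 12, 2029 + 24 days = Nov 5, 2029.
Comparing: the wheel is cut for sale on Nov 15, 2029 vs the first turning is done on Nov 5, 2029. Earlier: the first turning is done.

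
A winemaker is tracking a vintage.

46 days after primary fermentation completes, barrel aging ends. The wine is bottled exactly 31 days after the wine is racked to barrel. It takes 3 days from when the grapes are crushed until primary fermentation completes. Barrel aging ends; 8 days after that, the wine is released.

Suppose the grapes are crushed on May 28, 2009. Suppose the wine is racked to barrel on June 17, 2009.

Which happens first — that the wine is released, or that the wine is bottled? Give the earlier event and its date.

The wine is bottled — July 18, 2009

The grapes are crushed: May 28, 2009.
Primary fermentation completes: May 28, 2009 + 3 days = May 31, 2009.
Barrel aging ends: May 31, 2009 + 46 days = Jul 16, 2009.
The wine is released: Jul 16, 2009 + 8 days = Jul 24, 2009.
The wine is racked to barrel: Jun 17, 2009.
The wine is bottled: Jun 17, 2009 + 31 days = Jul 18, 2009.
Comparing: the wine is released on Jul 24, 2009 vs the wine is bottled on Jul 18, 2009. Earlier: the wine is bottled.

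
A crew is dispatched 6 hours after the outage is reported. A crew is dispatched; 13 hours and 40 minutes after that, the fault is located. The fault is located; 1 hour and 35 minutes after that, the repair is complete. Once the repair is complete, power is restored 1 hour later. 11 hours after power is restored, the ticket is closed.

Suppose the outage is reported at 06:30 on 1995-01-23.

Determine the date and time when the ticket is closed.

The outage is reported: 06:30 Jan 23, 1995.
A crew is dispatched: 06:30 Jan 23, 1995 + 6h = 12:30 Jan 23, 1995.
The fault is located: 12:30 Jan 23, 1995 + 13h40m = 02:10 Jan 24, 1995.
The repair is complete: 02:10 Jan 24, 1995 + 1h35m = 03:45 Jan 24, 1995.
Power is restored: 03:45 Jan 24, 1995 + 1h = 04:45 Jan 24, 1995.
The ticket is closed: 04:45 Jan 24, 1995 + 11h = 15:45 Jan 24, 1995.

15:45 on 1995-01-24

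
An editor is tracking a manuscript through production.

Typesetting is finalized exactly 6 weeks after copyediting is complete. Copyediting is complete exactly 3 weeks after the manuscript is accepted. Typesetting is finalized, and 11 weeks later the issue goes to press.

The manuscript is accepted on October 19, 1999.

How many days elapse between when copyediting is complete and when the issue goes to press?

119 days

Causal path: copyediting is complete → typesetting is finalized → the issue goes to press.
Total delay along the path: 6 + 11 weeks = 17 weeks = 119 days.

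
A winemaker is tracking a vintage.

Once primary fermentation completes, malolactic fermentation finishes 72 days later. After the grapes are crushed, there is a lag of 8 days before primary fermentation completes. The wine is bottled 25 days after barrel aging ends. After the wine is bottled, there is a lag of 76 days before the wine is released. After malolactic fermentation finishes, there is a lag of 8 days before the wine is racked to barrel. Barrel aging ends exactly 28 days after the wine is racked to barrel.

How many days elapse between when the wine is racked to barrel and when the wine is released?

Causal path: the wine is racked to barrel → barrel aging ends → the wine is bottled → the wine is released.
Total delay along the path: 28 + 25 + 76 = 129 days.

129 days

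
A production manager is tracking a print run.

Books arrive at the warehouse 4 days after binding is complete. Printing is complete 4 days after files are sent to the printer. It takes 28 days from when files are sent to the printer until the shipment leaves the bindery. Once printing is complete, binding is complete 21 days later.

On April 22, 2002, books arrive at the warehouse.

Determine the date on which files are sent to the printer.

Books arrive at the warehouse: Apr 22, 2002.
Binding is complete: Apr 22, 2002 − 4 days = Apr 18, 2002.
Printing is complete: Apr 18, 2002 − 21 days = Mar 28, 2002.
Files are sent to the printer: Mar 28, 2002 − 4 days = Mar 24, 2002.

March 24, 2002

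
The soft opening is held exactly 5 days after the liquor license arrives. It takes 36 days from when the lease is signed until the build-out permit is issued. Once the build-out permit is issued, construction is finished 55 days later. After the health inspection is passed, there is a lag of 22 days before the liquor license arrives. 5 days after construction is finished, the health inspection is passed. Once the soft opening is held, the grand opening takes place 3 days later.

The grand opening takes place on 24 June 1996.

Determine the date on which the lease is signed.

19 February 1996

The grand opening takes place: Jun 24, 1996.
The soft opening is held: Jun 24, 1996 − 3 days = Jun 21, 1996.
The liquor license arrives: Jun 21, 1996 − 5 days = Jun 16, 1996.
The health inspection is passed: Jun 16, 1996 − 22 days = May 25, 1996.
Construction is finished: May 25, 1996 − 5 days = May 20, 1996.
The build-out permit is issued: May 20, 1996 − 55 days = Mar 26, 1996.
The lease is signed: Mar 26, 1996 − 36 days = Feb 19, 1996.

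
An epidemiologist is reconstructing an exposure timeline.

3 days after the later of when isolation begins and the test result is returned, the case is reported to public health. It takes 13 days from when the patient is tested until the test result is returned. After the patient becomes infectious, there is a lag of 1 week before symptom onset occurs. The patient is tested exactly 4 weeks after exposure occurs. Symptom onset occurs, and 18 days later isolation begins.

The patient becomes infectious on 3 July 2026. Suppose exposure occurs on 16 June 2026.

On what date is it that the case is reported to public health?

31 July 2026

The patient becomes infectious: Jul 3, 2026.
Symptom onset occurs: Jul 3, 2026 + 1 week = Jul 10, 2026.
Isolation begins: Jul 10, 2026 + 18 days = Jul 28, 2026.
Exposure occurs: Jun 16, 2026.
The patient is tested: Jun 16, 2026 + 4 weeks = Jul 14, 2026.
The test result is returned: Jul 14, 2026 + 13 days = Jul 27, 2026.
Both prerequisites met — isolation begins (Jul 28, 2026), the test result is returned (Jul 27, 2026); the later is Jul 28, 2026.
The case is reported to public health: Jul 28, 2026 + 3 days = Jul 31, 2026.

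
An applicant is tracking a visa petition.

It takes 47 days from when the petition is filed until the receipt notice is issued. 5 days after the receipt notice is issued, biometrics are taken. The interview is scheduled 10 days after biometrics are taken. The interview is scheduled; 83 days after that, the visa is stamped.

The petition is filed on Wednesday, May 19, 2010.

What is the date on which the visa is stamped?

Monday, October 11, 2010

The petition is filed: May 19, 2010.
The receipt notice is issued: May 19, 2010 + 47 days = Jul 5, 2010.
Biometrics are taken: Jul 5, 2010 + 5 days = Jul 10, 2010.
The interview is scheduled: Jul 10, 2010 + 10 days = Jul 20, 2010.
The visa is stamped: Jul 20, 2010 + 83 days = Oct 11, 2010.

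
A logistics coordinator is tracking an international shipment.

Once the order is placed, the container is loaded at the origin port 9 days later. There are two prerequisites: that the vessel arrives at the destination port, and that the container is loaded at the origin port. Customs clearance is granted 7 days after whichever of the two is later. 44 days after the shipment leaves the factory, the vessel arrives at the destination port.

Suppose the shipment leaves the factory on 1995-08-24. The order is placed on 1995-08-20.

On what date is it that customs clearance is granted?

The shipment leaves the factory: Aug 24, 1995.
The vessel arrives at the destination port: Aug 24, 1995 + 44 days = Oct 7, 1995.
The order is placed: Aug 20, 1995.
The container is loaded at the origin port: Aug 20, 1995 + 9 days = Aug 29, 1995.
Both prerequisites met — the vessel arrives at the destination port (Oct 7, 1995), the container is loaded at the origin port (Aug 29, 1995); the later is Oct 7, 1995.
Customs clearance is granted: Oct 7, 1995 + 7 days = Oct 14, 1995.

1995-10-14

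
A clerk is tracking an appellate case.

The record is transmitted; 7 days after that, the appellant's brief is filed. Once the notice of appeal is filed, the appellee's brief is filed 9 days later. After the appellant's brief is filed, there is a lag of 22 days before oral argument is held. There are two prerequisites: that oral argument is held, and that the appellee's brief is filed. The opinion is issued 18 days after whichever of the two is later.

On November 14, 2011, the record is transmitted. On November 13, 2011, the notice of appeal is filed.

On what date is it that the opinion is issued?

December 31, 2011

The record is transmitted: Nov 14, 2011.
The appellant's brief is filed: Nov 14, 2011 + 7 days = Nov 21, 2011.
Oral argument is held: Nov 21, 2011 + 22 days = Dec 13, 2011.
The notice of appeal is filed: Nov 13, 2011.
The appellee's brief is filed: Nov 13, 2011 + 9 days = Nov 22, 2011.
Both prerequisites met — oral argument is held (Dec 13, 2011), the appellee's brief is filed (Nov 22, 2011); the later is Dec 13, 2011.
The opinion is issued: Dec 13, 2011 + 18 days = Dec 31, 2011.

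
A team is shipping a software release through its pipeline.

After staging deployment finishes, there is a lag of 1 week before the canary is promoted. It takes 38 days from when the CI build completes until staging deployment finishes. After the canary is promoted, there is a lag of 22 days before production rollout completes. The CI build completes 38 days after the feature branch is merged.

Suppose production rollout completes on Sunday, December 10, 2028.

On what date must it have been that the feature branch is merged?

Sunday, August 27, 2028

Production rollout completes: Dec 10, 2028.
The canary is promoted: Dec 10, 2028 − 22 days = Nov 18, 2028.
Staging deployment finishes: Nov 18, 2028 − 1 week = Nov 11, 2028.
The CI build completes: Nov 11, 2028 − 38 days = Oct 4, 2028.
The feature branch is merged: Oct 4, 2028 − 38 days = Aug 27, 2028.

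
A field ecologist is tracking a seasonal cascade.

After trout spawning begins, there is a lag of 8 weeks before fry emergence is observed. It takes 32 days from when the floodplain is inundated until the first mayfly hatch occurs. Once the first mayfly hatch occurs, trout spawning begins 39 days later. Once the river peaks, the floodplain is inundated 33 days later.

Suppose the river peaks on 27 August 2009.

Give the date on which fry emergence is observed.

3 February 2010

The river peaks: Aug 27, 2009.
The floodplain is inundated: Aug 27, 2009 + 33 days = Sep 29, 2009.
The first mayfly hatch occurs: Sep 29, 2009 + 32 days = Oct 31, 2009.
Trout spawning begins: Oct 31, 2009 + 39 days = Dec 9, 2009.
Fry emergence is observed: Dec 9, 2009 + 8 weeks = Feb 3, 2010.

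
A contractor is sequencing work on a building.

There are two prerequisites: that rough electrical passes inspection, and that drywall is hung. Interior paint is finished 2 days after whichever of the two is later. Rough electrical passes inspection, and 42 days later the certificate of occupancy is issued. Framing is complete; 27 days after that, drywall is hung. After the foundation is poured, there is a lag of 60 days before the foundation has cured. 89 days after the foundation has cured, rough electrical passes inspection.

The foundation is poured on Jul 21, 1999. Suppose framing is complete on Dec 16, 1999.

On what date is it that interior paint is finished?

The foundation is poured: Jul 21, 1999.
The foundation has cured: Jul 21, 1999 + 60 days = Sep 19, 1999.
Rough electrical passes inspection: Sep 19, 1999 + 89 days = Dec 17, 1999.
Framing is complete: Dec 16, 1999.
Drywall is hung: Dec 16, 1999 + 27 days = Jan 12, 2000.
Both prerequisites met — rough electrical passes inspection (Dec 17, 1999), drywall is hung (Jan 12, 2000); the later is Jan 12, 2000.
Interior paint is finished: Jan 12, 2000 + 2 days = Jan 14, 2000.

Jan 14, 2000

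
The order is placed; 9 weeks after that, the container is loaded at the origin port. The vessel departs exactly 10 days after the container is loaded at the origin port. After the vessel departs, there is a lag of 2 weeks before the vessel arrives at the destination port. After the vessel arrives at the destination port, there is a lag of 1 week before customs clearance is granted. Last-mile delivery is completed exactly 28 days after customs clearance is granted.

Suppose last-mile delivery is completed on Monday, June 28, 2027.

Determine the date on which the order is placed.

Friday, February 26, 2027

Last-mile delivery is completed: Jun 28, 2027.
Customs clearance is granted: Jun 28, 2027 − 28 days = May 31, 2027.
The vessel arrives at the destination port: May 31, 2027 − 1 week = May 24, 2027.
The vessel departs: May 24, 2027 − 2 weeks = May 10, 2027.
The container is loaded at the origin port: May 10, 2027 − 10 days = Apr 30, 2027.
The order is placed: Apr 30, 2027 − 9 weeks = Feb 26, 2027.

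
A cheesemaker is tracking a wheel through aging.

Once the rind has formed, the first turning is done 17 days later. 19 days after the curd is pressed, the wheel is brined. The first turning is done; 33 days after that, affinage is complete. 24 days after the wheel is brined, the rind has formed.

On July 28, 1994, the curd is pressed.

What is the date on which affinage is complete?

The curd is pressed: Jul 28, 1994.
The wheel is brined: Jul 28, 1994 + 19 days = Aug 16, 1994.
The rind has formed: Aug 16, 1994 + 24 days = Sep 9, 1994.
The first turning is done: Sep 9, 1994 + 17 days = Sep 26, 1994.
Affinage is complete: Sep 26, 1994 + 33 days = Oct 29, 1994.

October 29, 1994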